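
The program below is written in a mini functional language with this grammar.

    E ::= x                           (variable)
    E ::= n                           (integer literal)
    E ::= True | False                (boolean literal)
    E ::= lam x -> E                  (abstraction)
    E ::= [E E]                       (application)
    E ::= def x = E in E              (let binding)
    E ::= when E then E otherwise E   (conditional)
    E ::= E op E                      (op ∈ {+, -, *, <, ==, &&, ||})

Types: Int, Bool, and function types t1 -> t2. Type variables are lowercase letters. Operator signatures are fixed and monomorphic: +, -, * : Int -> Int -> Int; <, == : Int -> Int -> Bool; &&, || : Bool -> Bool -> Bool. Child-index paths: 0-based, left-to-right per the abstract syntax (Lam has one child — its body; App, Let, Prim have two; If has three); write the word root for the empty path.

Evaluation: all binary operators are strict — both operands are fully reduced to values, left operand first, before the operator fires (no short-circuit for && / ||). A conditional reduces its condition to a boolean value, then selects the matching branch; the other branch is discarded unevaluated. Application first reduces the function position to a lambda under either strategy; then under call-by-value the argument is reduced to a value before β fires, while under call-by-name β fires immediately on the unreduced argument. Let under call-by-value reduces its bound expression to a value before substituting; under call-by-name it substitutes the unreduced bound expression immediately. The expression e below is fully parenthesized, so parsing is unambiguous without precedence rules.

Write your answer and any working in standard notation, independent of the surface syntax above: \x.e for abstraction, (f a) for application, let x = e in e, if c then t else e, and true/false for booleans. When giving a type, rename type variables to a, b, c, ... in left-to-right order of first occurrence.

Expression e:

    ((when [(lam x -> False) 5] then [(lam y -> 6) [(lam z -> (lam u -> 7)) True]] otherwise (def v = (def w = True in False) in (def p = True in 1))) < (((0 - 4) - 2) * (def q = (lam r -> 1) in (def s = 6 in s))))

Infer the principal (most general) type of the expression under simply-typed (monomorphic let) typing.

Answer: Bool

Working:
\x._ : a -> Bool
  unify a -> Bool ~ Int -> b
  unify a ~ Int
  unify Bool ~ b
_ _ : Bool
  unify Bool ~ Bool
\y._ : c -> Int
\u._ : e -> Int
\z._ : d -> e -> Int
  unify d -> e -> Int ~ Bool -> f
  unify d ~ Bool
  unify e -> Int ~ f
_ _ : e -> Int
  unify c -> Int ~ (e -> Int) -> g
  unify c ~ e -> Int
  unify Int ~ g
_ _ : Int
let w : Bool
let v : Bool
let p : Bool
  unify Int ~ Int
  unify Int ~ Int
  unify Int ~ Int
  unify Int ~ Int
  unify Int ~ Int
  unify Int ~ Int
  unify Int ~ Int
\r._ : h -> Int
let q : h -> Int
let s : Int
s : Int
  unify Int ~ Int
  unify Int ~ Int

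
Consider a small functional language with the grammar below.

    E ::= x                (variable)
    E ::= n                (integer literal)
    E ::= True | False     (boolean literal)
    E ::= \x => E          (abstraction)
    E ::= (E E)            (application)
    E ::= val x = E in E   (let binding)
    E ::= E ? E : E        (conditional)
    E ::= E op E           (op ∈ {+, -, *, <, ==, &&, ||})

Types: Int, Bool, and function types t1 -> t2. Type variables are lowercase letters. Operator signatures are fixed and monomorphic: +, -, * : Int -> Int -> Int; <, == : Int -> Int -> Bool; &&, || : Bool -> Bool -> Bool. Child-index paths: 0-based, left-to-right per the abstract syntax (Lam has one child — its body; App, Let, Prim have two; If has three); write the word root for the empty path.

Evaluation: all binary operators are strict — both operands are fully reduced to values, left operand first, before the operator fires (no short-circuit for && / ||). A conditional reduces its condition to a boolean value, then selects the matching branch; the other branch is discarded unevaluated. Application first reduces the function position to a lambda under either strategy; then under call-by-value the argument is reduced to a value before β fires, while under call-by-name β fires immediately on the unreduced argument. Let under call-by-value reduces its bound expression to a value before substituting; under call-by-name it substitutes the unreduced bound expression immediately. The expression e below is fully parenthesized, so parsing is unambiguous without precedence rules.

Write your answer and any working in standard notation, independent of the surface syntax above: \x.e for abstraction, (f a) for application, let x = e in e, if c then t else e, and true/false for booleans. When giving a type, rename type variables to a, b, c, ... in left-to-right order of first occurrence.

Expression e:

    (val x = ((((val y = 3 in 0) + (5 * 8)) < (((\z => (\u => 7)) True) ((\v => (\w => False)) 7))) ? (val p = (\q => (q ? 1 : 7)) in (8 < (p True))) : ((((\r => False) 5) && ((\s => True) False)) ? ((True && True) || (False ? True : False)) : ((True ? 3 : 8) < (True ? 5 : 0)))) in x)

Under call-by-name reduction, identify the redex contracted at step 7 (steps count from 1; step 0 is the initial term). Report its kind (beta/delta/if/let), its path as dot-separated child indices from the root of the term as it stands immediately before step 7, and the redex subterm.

Answer: delta at 0 : (40 < 7)

Derivation:
step 0: (let x = (if (((let y = 3 in 0) + (5 * 8)) < (((\z.(\u.7)) true) ((\v.(\w.false)) 7))) then (let p = (\q.(if q then 1 else 7)) in (8 < (p true))) else (if (((\r.false) 5) && ((\s.true) false)) then ((true && true) || (if false then true else false)) else ((if true then 3 else 8) < (if true then 5 else 0)))) in x)
step 1: [let@root] (if (((let y = 3 in 0) + (5 * 8)) < (((\z.(\u.7)) true) ((\v.(\w.false)) 7))) then (let p = (\q.(if q then 1 else 7)) in (8 < (p true))) else (if (((\r.false) 5) && ((\s.true) false)) then ((true && true) || (if false then true else false)) else ((if true then 3 else 8) < (if true then 5 else 0))))
step 2: [let@0.0.0] (if ((0 + (5 * 8)) < (((\z.(\u.7)) true) ((\v.(\w.false)) 7))) then (let p = (\q.(if q then 1 else 7)) in (8 < (p true))) else (if (((\r.false) 5) && ((\s.true) false)) then ((true && true) || (if false then true else false)) else ((if true then 3 else 8) < (if true then 5 else 0))))
step 3: [delta@0.0.1] (if ((0 + 40) < (((\z.(\u.7)) true) ((\v.(\w.false)) 7))) then (let p = (\q.(if q then 1 else 7)) in (8 < (p true))) else (if (((\r.false) 5) && ((\s.true) false)) then ((true && true) || (if false then true else false)) else ((if true then 3 else 8) < (if true then 5 else 0))))
step 4: [delta@0.0] (if (40 < (((\z.(\u.7)) true) ((\v.(\w.false)) 7))) then (let p = (\q.(if q then 1 else 7)) in (8 < (p true))) else (if (((\r.false) 5) && ((\s.true) false)) then ((true && true) || (if false then true else false)) else ((if true then 3 else 8) < (if true then 5 else 0))))
step 5: [beta@0.1.0] (if (40 < ((\u.7) ((\v.(\w.false)) 7))) then (let p = (\q.(if q then 1 else 7)) in (8 < (p true))) else (if (((\r.false) 5) && ((\s.true) false)) then ((true && true) || (if false then true else false)) else ((if true then 3 else 8) < (if true then 5 else 0))))
step 6: [beta@0.1] (if (40 < 7) then (let p = (\q.(if q then 1 else 7)) in (8 < (p true))) else (if (((\r.false) 5) && ((\s.true) false)) then ((true && true) || (if false then true else false)) else ((if true then 3 else 8) < (if true then 5 else 0))))
step 7: [delta@0] (if false then (let p = (\q.(if q then 1 else 7)) in (8 < (p true))) else (if (((\r.false) 5) && ((\s.true) false)) then ((true && true) || (if false then true else false)) else ((if true then 3 else 8) < (if true then 5 else 0))))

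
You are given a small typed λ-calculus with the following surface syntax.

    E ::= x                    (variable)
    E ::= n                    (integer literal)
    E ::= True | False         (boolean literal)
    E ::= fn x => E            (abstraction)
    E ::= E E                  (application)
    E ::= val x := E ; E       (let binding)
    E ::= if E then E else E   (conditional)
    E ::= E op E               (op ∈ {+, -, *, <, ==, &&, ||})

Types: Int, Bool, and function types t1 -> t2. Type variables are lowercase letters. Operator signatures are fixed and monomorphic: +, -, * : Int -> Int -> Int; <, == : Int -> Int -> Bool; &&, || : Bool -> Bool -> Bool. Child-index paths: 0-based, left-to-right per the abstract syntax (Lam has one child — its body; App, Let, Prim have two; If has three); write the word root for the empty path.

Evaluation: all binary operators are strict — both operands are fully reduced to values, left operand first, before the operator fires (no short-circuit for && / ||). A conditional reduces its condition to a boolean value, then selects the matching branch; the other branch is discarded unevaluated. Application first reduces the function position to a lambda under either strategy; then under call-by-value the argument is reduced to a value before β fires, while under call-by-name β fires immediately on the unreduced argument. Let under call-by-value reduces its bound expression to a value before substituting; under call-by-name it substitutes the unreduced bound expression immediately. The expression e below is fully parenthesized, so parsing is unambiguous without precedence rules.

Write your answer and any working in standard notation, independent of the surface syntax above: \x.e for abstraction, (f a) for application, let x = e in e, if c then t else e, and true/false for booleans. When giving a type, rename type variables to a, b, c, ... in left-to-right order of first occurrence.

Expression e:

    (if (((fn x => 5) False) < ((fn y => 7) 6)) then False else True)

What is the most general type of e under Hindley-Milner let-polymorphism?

Working:
\x._ : a -> Int
  unify a -> Int ~ Bool -> b
  unify a ~ Bool
  unify Int ~ b
_ _ : Int
  unify Int ~ Int
\y._ : c -> Int
  unify c -> Int ~ Int -> d
  unify c ~ Int
  unify Int ~ d
_ _ : Int
  unify Int ~ Int
  unify Bool ~ Bool
  unify Bool ~ Bool

Answer: Bool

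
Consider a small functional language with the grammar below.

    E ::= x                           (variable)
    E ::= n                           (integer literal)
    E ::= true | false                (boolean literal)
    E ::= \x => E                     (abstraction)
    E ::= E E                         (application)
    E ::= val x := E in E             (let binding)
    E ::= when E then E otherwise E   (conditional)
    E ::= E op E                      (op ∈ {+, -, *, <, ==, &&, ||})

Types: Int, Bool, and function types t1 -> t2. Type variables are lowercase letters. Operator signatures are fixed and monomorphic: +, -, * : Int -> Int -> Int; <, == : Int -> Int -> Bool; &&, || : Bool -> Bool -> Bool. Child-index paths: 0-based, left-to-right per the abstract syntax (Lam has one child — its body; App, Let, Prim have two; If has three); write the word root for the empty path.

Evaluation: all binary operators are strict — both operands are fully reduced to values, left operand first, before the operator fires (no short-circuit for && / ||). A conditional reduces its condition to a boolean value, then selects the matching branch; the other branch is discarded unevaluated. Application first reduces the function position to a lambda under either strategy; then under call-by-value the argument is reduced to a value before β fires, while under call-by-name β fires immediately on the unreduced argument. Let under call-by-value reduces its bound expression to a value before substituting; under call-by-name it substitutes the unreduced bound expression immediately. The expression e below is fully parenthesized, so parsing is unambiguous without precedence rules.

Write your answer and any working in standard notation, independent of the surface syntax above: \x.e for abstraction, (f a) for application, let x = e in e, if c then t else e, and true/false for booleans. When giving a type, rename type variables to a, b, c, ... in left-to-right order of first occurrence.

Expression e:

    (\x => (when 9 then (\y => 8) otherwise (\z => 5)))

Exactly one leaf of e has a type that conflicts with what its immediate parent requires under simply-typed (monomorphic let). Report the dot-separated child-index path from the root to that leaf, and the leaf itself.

Answer: 0.0 : 9

Trace:
  unify Int ~ Bool
  FAIL: mismatch Int ~ Bool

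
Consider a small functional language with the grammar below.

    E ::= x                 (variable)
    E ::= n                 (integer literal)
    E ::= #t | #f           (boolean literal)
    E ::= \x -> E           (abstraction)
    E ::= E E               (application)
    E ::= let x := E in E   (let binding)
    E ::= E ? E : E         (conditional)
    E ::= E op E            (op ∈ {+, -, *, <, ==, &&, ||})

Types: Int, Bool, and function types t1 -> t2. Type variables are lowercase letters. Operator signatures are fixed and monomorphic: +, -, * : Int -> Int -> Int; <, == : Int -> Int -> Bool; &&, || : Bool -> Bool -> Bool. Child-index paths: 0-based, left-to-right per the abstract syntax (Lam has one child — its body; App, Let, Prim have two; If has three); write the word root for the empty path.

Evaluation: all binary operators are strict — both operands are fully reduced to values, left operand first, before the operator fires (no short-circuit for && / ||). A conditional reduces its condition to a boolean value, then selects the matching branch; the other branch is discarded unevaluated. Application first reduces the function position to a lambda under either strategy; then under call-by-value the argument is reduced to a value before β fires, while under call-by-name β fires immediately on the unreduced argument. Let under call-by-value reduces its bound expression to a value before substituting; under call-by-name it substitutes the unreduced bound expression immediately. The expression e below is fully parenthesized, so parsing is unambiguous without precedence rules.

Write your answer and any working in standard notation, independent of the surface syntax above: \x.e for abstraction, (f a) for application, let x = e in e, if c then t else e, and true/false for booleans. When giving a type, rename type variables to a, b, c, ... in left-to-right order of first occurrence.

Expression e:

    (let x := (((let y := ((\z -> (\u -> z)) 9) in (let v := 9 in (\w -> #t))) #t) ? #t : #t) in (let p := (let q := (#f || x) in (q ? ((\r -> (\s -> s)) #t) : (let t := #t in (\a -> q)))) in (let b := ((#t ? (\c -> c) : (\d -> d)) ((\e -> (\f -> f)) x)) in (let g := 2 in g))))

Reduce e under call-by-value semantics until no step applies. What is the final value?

Working:
step 0: (let x = (if ((let y = ((\z.(\u.z)) 9) in (let v = 9 in (\w.true))) true) then true else true) in (let p = (let q = (false || x) in (if q then ((\r.(\s.s)) true) else (let t = true in (\a.q)))) in (let b = ((if true then (\c.c) else (\d.d)) ((\e.(\f.f)) x)) in (let g = 2 in g))))
step 1: [beta@0.0.0.0] (let x = (if ((let y = (\u.9) in (let v = 9 in (\w.true))) true) then true else true) in (let p = (let q = (false || x) in (if q then ((\r.(\s.s)) true) else (let t = true in (\a.q)))) in (let b = ((if true then (\c.c) else (\d.d)) ((\e.(\f.f)) x)) in (let g = 2 in g))))
step 2: [let@0.0.0] (let x = (if ((let v = 9 in (\w.true)) true) then true else true) in (let p = (let q = (false || x) in (if q then ((\r.(\s.s)) true) else (let t = true in (\a.q)))) in (let b = ((if true then (\c.c) else (\d.d)) ((\e.(\f.f)) x)) in (let g = 2 in g))))
step 3: [let@0.0.0] (let x = (if ((\w.true) true) then true else true) in (let p = (let q = (false || x) in (if q then ((\r.(\s.s)) true) else (let t = true in (\a.q)))) in (let b = ((if true then (\c.c) else (\d.d)) ((\e.(\f.f)) x)) in (let g = 2 in g))))
step 4: [beta@0.0] (let x = (if true then true else true) in (let p = (let q = (false || x) in (if q then ((\r.(\s.s)) true) else (let t = true in (\a.q)))) in (let b = ((if true then (\c.c) else (\d.d)) ((\e.(\f.f)) x)) in (let g = 2 in g))))
step 5: [if@0] (let x = true in (let p = (let q = (false || x) in (if q then ((\r.(\s.s)) true) else (let t = true in (\a.q)))) in (let b = ((if true then (\c.c) else (\d.d)) ((\e.(\f.f)) x)) in (let g = 2 in g))))
step 6: [let@root] (let p = (let q = (false || true) in (if q then ((\r.(\s.s)) true) else (let t = true in (\a.q)))) in (let b = ((if true then (\c.c) else (\d.d)) ((\e.(\f.f)) true)) in (let g = 2 in g)))
step 7: [delta@0.0] (let p = (let q = true in (if q then ((\r.(\s.s)) true) else (let t = true in (\a.q)))) in (let b = ((if true then (\c.c) else (\d.d)) ((\e.(\f.f)) true)) in (let g = 2 in g)))
step 8: [let@0] (let p = (if true then ((\r.(\s.s)) true) else (let t = true in (\a.true))) in (let b = ((if true then (\c.c) else (\d.d)) ((\e.(\f.f)) true)) in (let g = 2 in g)))
step 9: [if@0] (let p = ((\r.(\s.s)) true) in (let b = ((if true then (\c.c) else (\d.d)) ((\e.(\f.f)) true)) in (let g = 2 in g)))
step 10: [beta@0] (let p = (\s.s) in (let b = ((if true then (\c.c) else (\d.d)) ((\e.(\f.f)) true)) in (let g = 2 in g)))
step 11: [let@root] (let b = ((if true then (\c.c) else (\d.d)) ((\e.(\f.f)) true)) in (let g = 2 in g))
step 12: [if@0.0] (let b = ((\c.c) ((\e.(\f.f)) true)) in (let g = 2 in g))
step 13: [beta@0.1] (let b = ((\c.c) (\f.f)) in (let g = 2 in g))
step 14: [beta@0] (let b = (\f.f) in (let g = 2 in g))
step 15: [let@root] (let g = 2 in g)
step 16: [let@root] 2

Answer: 2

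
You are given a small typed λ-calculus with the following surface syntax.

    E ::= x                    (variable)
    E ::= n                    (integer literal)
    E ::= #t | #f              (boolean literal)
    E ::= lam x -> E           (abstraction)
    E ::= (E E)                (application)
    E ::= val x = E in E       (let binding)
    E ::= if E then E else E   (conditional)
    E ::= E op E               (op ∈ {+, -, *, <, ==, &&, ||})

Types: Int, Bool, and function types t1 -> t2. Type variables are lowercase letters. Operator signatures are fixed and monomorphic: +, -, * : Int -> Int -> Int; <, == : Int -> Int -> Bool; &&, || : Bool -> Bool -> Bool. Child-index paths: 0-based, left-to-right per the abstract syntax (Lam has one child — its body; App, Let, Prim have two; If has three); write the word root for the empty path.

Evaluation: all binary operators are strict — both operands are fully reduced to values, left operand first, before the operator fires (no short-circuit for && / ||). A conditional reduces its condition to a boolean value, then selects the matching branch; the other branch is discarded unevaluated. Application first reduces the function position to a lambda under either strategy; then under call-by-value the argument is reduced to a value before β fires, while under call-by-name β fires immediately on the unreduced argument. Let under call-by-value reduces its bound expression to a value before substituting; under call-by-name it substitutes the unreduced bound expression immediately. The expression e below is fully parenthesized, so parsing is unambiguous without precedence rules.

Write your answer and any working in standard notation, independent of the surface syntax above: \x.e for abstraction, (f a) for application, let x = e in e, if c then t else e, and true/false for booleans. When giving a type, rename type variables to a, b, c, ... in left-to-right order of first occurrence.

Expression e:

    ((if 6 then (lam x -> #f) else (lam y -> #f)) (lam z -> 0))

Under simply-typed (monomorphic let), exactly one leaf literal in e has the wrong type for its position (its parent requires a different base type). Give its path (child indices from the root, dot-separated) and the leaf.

Answer: 0.0 : 6

Derivation:
  unify Int ~ Bool
  FAIL: mismatch Int ~ Bool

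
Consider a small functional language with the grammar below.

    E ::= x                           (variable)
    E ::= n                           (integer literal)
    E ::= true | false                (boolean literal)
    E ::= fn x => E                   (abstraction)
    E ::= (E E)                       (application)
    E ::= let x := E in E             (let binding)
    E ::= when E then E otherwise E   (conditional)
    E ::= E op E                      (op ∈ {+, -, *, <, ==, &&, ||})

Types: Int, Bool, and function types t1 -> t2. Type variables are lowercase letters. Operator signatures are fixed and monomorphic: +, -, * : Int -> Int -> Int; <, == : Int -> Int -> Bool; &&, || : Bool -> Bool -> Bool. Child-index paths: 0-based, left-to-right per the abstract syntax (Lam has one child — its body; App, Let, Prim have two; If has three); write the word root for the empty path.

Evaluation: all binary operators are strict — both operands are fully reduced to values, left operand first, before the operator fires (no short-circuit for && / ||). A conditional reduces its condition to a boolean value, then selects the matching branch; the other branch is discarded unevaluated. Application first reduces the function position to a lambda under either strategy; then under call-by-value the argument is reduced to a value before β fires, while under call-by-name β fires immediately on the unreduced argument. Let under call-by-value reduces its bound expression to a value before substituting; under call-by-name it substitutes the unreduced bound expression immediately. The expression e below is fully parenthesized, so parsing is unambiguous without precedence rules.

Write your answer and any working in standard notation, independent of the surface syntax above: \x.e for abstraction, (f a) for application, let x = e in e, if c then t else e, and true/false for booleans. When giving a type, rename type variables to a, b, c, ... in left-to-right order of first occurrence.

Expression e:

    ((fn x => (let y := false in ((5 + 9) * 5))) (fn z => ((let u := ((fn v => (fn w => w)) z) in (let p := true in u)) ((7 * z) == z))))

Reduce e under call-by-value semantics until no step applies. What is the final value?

Answer: 70

Working:
step 0: ((\x.(let y = false in ((5 + 9) * 5))) (\z.((let u = ((\v.(\w.w)) z) in (let p = true in u)) ((7 * z) == z))))
step 1: [beta@root] (let y = false in ((5 + 9) * 5))
step 2: [let@root] ((5 + 9) * 5)
step 3: [delta@0] (14 * 5)
step 4: [delta@root] 70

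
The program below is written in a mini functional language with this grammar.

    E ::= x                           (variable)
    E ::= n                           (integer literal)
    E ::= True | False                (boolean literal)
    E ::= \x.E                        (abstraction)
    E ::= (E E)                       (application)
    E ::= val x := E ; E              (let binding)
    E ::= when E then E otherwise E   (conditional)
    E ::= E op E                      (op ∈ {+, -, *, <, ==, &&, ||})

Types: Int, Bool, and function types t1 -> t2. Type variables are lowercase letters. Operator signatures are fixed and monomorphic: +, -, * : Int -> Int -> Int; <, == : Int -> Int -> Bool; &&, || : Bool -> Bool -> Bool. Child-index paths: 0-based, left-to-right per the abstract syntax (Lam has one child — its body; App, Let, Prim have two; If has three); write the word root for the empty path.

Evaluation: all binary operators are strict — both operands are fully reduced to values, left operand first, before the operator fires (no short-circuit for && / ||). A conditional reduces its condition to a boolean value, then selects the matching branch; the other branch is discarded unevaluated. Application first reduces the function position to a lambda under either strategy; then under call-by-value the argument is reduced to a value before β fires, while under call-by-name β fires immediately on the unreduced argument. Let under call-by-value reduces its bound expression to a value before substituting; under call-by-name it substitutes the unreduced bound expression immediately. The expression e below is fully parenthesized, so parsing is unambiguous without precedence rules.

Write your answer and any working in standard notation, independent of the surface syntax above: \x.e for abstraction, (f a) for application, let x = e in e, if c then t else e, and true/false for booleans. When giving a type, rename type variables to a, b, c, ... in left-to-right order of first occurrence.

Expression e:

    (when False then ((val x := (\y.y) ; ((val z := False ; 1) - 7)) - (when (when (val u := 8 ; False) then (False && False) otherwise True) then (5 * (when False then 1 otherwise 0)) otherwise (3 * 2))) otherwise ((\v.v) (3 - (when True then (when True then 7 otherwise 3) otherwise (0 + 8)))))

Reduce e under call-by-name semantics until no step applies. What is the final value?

Trace:
step 0: (if false then ((let x = (\y.y) in ((let z = false in 1) - 7)) - (if (if (let u = 8 in false) then (false && false) else true) then (5 * (if false then 1 else 0)) else (3 * 2))) else ((\v.v) (3 - (if true then (if true then 7 else 3) else (0 + 8)))))
step 1: [if@root] ((\v.v) (3 - (if true then (if true then 7 else 3) else (0 + 8))))
step 2: [beta@root] (3 - (if true then (if true then 7 else 3) else (0 + 8)))
step 3: [if@1] (3 - (if true then 7 else 3))
step 4: [if@1] (3 - 7)
step 5: [delta@root] -4

Answer: -4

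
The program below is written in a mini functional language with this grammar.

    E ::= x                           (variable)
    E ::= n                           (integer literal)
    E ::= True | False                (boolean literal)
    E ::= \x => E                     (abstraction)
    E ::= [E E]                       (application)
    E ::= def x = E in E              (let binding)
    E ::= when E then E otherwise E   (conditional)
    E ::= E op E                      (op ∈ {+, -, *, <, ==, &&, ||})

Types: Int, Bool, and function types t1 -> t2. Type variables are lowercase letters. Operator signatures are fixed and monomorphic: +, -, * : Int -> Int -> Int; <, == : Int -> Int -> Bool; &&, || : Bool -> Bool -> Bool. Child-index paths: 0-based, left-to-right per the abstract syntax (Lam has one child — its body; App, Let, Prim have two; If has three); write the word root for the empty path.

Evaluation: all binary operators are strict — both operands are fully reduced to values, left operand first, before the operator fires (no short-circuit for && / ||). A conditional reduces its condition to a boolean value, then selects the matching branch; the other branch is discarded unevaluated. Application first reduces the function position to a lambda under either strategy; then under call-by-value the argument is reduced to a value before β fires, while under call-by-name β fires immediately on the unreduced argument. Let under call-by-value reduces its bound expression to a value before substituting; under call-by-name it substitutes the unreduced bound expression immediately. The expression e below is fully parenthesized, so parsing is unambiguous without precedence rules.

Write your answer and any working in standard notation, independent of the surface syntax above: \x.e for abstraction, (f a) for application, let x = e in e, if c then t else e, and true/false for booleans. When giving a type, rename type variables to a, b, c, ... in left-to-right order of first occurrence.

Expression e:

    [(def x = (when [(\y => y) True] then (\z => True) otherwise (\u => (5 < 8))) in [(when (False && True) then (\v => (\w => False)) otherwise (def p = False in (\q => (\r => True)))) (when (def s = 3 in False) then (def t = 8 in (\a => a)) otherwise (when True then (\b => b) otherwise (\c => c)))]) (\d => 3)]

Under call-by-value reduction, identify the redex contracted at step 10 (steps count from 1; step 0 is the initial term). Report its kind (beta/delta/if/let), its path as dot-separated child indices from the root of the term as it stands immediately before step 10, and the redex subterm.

Answer: beta at 0 : ((\q.(\r.true)) (\b.b))

Derivation:
step 0: ((let x = (if ((\y.y) true) then (\z.true) else (\u.(5 < 8))) in ((if (false && true) then (\v.(\w.false)) else (let p = false in (\q.(\r.true)))) (if (let s = 3 in false) then (let t = 8 in (\a.a)) else (if true then (\b.b) else (\c.c))))) (\d.3))
step 1: [beta@0.0.0] ((let x = (if true then (\z.true) else (\u.(5 < 8))) in ((if (false && true) then (\v.(\w.false)) else (let p = false in (\q.(\r.true)))) (if (let s = 3 in false) then (let t = 8 in (\a.a)) else (if true then (\b.b) else (\c.c))))) (\d.3))
step 2: [if@0.0] ((let x = (\z.true) in ((if (false && true) then (\v.(\w.false)) else (let p = false in (\q.(\r.true)))) (if (let s = 3 in false) then (let t = 8 in (\a.a)) else (if true then (\b.b) else (\c.c))))) (\d.3))
step 3: [let@0] (((if (false && true) then (\v.(\w.false)) else (let p = false in (\q.(\r.true)))) (if (let s = 3 in false) then (let t = 8 in (\a.a)) else (if true then (\b.b) else (\c.c)))) (\d.3))
step 4: [delta@0.0.0] (((if false then (\v.(\w.false)) else (let p = false in (\q.(\r.true)))) (if (let s = 3 in false) then (let t = 8 in (\a.a)) else (if true then (\b.b) else (\c.c)))) (\d.3))
step 5: [if@0.0] (((let p = false in (\q.(\r.true))) (if (let s = 3 in false) then (let t = 8 in (\a.a)) else (if true then (\b.b) else (\c.c)))) (\d.3))
step 6: [let@0.0] (((\q.(\r.true)) (if (let s = 3 in false) then (let t = 8 in (\a.a)) else (if true then (\b.b) else (\c.c)))) (\d.3))
step 7: [let@0.1.0] (((\q.(\r.true)) (if false then (let t = 8 in (\a.a)) else (if true then (\b.b) else (\c.c)))) (\d.3))
step 8: [if@0.1] (((\q.(\r.true)) (if true then (\b.b) else (\c.c))) (\d.3))
step 9: [if@0.1] (((\q.(\r.true)) (\b.b)) (\d.3))
step 10: [beta@0] ((\r.true) (\d.3))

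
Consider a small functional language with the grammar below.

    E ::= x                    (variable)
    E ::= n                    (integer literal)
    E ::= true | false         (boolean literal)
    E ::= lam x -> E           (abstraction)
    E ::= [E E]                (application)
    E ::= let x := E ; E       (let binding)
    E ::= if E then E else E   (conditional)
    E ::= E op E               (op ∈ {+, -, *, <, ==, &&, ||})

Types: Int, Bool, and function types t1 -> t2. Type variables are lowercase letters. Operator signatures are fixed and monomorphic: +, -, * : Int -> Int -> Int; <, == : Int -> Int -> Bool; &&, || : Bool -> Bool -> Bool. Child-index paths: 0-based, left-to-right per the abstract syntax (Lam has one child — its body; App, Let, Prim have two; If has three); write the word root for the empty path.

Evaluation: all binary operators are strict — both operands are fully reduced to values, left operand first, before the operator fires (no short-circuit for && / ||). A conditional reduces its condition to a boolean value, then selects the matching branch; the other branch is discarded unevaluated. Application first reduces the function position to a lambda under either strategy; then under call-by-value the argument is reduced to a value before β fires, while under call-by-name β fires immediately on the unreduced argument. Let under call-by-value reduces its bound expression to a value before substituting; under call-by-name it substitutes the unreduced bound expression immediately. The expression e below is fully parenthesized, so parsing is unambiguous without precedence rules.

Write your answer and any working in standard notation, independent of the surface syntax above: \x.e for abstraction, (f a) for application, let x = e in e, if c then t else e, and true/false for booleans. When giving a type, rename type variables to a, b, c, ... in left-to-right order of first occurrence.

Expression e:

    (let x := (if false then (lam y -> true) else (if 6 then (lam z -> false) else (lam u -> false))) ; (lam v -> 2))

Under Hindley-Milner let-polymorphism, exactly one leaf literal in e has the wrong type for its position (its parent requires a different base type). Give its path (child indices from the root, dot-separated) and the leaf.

Derivation:
  unify Bool ~ Bool
\y._ : a -> Bool
  unify Int ~ Bool
  FAIL: mismatch Int ~ Bool

Answer: 0.2.0 : 6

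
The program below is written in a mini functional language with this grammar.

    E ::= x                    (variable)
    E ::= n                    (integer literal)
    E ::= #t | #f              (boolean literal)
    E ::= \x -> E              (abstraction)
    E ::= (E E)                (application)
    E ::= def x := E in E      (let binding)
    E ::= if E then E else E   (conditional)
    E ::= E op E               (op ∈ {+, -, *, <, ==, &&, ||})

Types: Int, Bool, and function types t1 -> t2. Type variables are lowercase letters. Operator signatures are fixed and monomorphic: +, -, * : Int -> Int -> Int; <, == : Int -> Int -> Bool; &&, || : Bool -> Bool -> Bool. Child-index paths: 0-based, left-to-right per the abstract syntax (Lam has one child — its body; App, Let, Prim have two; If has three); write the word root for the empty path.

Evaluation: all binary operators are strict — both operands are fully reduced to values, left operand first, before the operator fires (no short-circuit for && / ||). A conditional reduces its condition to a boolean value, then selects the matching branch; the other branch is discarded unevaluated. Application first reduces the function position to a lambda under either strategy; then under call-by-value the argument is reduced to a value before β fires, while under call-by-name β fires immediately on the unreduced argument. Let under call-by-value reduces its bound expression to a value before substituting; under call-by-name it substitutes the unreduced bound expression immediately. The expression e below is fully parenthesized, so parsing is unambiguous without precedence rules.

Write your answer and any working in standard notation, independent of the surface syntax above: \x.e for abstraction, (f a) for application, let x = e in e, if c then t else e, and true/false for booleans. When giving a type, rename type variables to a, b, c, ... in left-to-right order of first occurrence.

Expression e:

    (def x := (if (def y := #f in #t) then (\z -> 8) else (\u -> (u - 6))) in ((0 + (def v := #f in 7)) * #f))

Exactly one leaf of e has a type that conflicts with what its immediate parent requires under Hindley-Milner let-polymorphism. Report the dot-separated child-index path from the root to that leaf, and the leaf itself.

Answer: 1.1 : false

Derivation:
let y : Bool
  unify Bool ~ Bool
\z._ : a -> Int
u : b
  unify b ~ Int
  unify Int ~ Int
\u._ : Int -> Int
  unify a -> Int ~ Int -> Int
  unify a ~ Int
  unify Int ~ Int
let x : Int -> Int
  unify Int ~ Int
let v : Bool
  unify Int ~ Int
  unify Int ~ Int
  unify Bool ~ Int
  FAIL: mismatch Bool ~ Int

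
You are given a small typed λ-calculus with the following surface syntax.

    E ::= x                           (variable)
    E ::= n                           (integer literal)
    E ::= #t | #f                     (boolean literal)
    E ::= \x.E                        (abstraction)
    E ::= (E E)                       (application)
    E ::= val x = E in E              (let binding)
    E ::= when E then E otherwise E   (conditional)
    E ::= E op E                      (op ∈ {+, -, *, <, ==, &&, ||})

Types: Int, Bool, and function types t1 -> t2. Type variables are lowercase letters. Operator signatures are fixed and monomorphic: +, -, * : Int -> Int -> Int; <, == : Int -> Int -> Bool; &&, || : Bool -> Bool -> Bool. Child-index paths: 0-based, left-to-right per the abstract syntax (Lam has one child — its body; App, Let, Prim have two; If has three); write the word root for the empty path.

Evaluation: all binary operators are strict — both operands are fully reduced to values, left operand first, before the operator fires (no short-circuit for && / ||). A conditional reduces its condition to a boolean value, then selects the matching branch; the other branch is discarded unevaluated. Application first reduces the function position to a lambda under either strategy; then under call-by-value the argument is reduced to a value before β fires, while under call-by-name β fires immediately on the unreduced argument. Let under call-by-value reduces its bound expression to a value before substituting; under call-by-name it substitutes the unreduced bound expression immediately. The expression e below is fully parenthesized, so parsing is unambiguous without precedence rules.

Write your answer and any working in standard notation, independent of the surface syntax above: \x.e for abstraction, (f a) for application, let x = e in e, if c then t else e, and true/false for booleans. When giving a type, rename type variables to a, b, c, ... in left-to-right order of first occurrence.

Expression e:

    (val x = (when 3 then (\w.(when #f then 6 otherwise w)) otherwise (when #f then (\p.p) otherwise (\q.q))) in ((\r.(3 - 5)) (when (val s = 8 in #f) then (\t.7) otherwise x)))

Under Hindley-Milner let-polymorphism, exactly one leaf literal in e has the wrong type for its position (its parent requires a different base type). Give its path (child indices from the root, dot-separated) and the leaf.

Answer: 0.0 : 3

Trace:
  unify Int ~ Bool
  FAIL: mismatch Int ~ Bool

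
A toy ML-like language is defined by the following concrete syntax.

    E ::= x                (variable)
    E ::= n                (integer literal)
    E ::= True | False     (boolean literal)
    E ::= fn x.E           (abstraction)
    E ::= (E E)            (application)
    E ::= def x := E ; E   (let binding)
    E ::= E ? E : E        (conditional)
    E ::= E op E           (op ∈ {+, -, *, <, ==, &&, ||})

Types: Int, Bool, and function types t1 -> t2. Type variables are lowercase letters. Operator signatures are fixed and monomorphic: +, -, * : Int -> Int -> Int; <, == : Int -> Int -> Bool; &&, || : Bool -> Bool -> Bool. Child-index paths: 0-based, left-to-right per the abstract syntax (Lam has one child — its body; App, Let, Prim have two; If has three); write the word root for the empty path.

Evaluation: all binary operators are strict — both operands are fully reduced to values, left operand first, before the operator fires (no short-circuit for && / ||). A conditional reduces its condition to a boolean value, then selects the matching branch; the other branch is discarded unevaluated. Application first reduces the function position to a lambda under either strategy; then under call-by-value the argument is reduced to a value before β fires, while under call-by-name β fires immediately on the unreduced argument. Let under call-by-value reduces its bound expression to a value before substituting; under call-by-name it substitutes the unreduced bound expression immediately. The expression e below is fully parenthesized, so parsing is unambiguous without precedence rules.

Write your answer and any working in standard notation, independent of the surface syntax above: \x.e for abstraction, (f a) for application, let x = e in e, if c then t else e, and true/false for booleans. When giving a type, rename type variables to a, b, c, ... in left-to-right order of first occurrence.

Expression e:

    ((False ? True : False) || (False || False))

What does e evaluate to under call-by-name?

Trace:
step 0: ((if false then true else false) || (false || false))
step 1: [if@0] (false || (false || false))
step 2: [delta@1] (false || false)
step 3: [delta@root] false

Answer: false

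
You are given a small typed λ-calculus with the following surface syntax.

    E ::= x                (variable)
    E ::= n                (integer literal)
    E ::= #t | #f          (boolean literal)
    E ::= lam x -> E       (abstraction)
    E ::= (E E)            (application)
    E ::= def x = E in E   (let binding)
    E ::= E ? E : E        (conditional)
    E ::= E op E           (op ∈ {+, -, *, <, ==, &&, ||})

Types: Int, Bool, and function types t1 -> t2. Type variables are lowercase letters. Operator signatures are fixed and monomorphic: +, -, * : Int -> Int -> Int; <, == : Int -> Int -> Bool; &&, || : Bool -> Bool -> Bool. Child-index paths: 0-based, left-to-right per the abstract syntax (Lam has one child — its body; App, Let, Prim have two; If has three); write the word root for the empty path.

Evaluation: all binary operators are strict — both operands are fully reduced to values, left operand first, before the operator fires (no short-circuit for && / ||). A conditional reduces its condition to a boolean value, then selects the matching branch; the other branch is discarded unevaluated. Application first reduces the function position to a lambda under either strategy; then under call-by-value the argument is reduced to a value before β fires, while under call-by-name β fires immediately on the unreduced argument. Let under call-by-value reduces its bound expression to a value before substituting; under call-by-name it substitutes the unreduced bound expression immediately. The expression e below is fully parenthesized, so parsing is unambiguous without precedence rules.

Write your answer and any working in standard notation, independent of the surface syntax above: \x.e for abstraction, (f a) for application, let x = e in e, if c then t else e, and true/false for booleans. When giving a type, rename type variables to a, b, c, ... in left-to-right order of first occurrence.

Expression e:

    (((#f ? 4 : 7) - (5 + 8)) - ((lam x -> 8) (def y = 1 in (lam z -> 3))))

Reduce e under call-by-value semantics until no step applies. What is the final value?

Derivation:
step 0: (((if false then 4 else 7) - (5 + 8)) - ((\x.8) (let y = 1 in (\z.3))))
step 1: [if@0.0] ((7 - (5 + 8)) - ((\x.8) (let y = 1 in (\z.3))))
step 2: [delta@0.1] ((7 - 13) - ((\x.8) (let y = 1 in (\z.3))))
step 3: [delta@0] (-6 - ((\x.8) (let y = 1 in (\z.3))))
step 4: [let@1.1] (-6 - ((\x.8) (\z.3)))
step 5: [beta@1] (-6 - 8)
step 6: [delta@root] -14

Answer: -14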